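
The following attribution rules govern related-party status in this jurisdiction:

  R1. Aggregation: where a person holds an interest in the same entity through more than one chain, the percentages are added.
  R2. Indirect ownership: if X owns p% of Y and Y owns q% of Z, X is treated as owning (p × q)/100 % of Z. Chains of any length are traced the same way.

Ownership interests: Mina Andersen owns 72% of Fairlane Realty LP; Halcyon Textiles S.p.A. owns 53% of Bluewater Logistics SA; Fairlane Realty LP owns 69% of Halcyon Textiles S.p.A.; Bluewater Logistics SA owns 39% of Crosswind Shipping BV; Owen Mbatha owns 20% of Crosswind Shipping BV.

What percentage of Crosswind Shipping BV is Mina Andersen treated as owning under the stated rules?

10.268856%

Chain via Fairlane Realty LP → Halcyon Textiles S.p.A. → Bluewater Logistics SA (R2): 72% × 69% × 53% × 39% = 10.268856% of Crosswind Shipping BV.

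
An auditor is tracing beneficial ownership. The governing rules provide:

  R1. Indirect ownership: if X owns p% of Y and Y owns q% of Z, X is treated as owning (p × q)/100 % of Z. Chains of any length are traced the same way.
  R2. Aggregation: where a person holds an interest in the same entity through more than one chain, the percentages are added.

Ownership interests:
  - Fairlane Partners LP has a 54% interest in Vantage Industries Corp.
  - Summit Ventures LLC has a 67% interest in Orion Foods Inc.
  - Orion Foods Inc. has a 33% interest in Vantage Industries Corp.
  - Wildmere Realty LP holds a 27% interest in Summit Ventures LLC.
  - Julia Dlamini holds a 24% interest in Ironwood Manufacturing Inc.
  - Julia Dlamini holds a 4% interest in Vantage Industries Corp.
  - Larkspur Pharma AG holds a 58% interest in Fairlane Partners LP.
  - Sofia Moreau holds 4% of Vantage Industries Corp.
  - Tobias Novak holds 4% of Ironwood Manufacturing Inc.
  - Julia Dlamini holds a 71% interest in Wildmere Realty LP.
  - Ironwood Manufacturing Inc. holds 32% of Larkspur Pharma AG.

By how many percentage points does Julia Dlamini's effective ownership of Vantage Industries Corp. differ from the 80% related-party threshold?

Chain via Ironwood Manufacturing Inc. → Larkspur Pharma AG → Fairlane Partners LP (R1): 24% × 32% × 58% × 54% = 2.405376% of Vantage Industries Corp.
Chain via Wildmere Realty LP → Summit Ventures LLC → Orion Foods Inc. (R1): 71% × 27% × 67% × 33% = 4.238487% of Vantage Industries Corp.
Direct interest in Vantage Industries Corp: 4%.
Aggregating (R2): 2.405376% + 4.238487% + 4% = 10.643863%.
10.643863% falls short of the 80% threshold by 69.356137 percentage points.

69.356137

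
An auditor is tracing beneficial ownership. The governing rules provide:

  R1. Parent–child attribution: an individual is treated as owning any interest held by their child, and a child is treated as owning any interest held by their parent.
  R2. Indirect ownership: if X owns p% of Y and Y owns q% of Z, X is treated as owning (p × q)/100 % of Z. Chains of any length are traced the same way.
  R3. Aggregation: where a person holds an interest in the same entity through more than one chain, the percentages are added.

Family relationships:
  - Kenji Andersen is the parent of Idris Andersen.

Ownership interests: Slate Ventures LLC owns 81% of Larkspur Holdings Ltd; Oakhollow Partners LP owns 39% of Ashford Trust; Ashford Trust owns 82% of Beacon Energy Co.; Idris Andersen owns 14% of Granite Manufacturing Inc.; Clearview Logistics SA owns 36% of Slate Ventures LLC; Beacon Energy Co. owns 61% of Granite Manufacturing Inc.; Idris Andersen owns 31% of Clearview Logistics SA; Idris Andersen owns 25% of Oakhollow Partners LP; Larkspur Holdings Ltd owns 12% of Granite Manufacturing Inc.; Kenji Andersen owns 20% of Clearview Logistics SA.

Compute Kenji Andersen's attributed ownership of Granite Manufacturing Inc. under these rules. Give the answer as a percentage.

20.661542%

By parent–child attribution (R1), Kenji Andersen is treated as also owning Idris Andersen's interest in Clearview Logistics SA, giving 20% + 31% = 51%.
By parent–child attribution (R1), Kenji Andersen is treated as owning Idris Andersen's 25% interest in Oakhollow Partners LP.
By parent–child attribution (R1), Kenji Andersen is treated as owning Idris Andersen's 14% interest in Granite Manufacturing Inc.
Chain via Clearview Logistics SA → Slate Ventures LLC → Larkspur Holdings Ltd (R2): 51% × 36% × 81% × 12% = 1.784592% of Granite Manufacturing Inc.
Chain via Oakhollow Partners LP → Ashford Trust → Beacon Energy Co. (R2): 25% × 39% × 82% × 61% = 4.87695% of Granite Manufacturing Inc.
Direct interest in Granite Manufacturing Inc: 14%.
Aggregating (R3): 1.784592% + 4.87695% + 14% = 20.661542%.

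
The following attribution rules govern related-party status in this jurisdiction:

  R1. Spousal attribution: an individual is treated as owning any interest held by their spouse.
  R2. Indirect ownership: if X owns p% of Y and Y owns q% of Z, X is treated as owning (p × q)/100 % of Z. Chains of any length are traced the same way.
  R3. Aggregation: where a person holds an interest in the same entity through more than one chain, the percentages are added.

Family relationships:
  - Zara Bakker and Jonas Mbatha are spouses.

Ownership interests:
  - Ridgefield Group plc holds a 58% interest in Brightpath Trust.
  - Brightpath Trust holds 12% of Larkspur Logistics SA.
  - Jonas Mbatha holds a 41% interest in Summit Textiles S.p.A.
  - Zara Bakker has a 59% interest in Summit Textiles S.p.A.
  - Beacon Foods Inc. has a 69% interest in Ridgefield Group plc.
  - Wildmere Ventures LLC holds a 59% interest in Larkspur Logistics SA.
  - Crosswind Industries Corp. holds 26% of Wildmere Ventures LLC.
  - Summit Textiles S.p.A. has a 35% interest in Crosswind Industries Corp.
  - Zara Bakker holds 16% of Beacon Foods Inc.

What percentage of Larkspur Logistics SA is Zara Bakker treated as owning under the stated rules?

6.137384%

By spousal attribution (R1), Zara Bakker is treated as also owning Jonas Mbatha's interest in Summit Textiles S.p.A, giving 59% + 41% = 100%.
Chain via Beacon Foods Inc. → Ridgefield Group plc → Brightpath Trust (R2): 16% × 69% × 58% × 12% = 0.768384% of Larkspur Logistics SA.
Chain via Summit Textiles S.p.A. → Crosswind Industries Corp. → Wildmere Ventures LLC (R2): 100% × 35% × 26% × 59% = 5.369% of Larkspur Logistics SA.
Aggregating (R3): 0.768384% + 5.369% = 6.137384%.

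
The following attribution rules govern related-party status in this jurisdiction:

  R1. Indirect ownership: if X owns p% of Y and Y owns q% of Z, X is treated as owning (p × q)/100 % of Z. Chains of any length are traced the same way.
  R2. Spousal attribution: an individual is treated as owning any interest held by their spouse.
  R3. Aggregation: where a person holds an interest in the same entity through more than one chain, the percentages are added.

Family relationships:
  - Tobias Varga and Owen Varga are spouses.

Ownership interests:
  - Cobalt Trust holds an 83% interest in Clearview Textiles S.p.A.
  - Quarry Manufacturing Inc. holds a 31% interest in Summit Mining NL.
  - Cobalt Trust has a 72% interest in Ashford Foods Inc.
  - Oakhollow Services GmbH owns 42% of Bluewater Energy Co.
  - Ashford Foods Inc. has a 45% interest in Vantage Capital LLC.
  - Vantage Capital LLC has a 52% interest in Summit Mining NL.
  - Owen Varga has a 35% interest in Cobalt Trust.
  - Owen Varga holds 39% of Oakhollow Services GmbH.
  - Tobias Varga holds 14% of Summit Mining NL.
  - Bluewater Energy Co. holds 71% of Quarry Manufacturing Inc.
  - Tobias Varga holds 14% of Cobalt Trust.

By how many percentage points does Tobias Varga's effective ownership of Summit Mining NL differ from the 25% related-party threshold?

0.860758

By spousal attribution (R2), Tobias Varga is treated as also owning Owen Varga's interest in Cobalt Trust, giving 14% + 35% = 49%.
By spousal attribution (R2), Tobias Varga is treated as owning Owen Varga's 39% interest in Oakhollow Services GmbH.
Chain via Cobalt Trust → Ashford Foods Inc. → Vantage Capital LLC (R1): 49% × 72% × 45% × 52% = 8.25552% of Summit Mining NL.
Direct interest in Summit Mining NL: 14%.
Chain via Oakhollow Services GmbH → Bluewater Energy Co. → Quarry Manufacturing Inc. (R1): 39% × 42% × 71% × 31% = 3.605238% of Summit Mining NL.
Aggregating (R3): 8.25552% + 14% + 3.605238% = 25.860758%.
25.860758% exceeds the 25% threshold by 0.860758 percentage points.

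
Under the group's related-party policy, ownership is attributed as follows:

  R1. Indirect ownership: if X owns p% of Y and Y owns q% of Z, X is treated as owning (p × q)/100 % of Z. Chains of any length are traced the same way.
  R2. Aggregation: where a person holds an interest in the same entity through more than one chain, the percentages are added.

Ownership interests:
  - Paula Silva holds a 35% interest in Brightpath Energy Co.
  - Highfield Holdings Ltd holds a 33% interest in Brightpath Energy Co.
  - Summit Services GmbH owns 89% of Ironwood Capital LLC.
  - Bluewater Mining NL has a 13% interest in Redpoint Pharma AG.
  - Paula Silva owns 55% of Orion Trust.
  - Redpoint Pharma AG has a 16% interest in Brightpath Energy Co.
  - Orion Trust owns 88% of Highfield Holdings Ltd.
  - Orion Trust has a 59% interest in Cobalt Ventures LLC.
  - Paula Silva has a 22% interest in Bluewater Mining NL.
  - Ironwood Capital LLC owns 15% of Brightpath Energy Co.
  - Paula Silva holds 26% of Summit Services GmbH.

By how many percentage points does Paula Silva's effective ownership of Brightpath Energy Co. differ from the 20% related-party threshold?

34.9006

Chain via Orion Trust → Highfield Holdings Ltd (R1): 55% × 88% × 33% = 15.972% of Brightpath Energy Co.
Chain via Summit Services GmbH → Ironwood Capital LLC (R1): 26% × 89% × 15% = 3.471% of Brightpath Energy Co.
Chain via Bluewater Mining NL → Redpoint Pharma AG (R1): 22% × 13% × 16% = 0.4576% of Brightpath Energy Co.
Direct interest in Brightpath Energy Co: 35%.
Aggregating (R2): 15.972% + 3.471% + 0.4576% + 35% = 54.9006%.
54.9006% exceeds the 20% threshold by 34.9006 percentage points.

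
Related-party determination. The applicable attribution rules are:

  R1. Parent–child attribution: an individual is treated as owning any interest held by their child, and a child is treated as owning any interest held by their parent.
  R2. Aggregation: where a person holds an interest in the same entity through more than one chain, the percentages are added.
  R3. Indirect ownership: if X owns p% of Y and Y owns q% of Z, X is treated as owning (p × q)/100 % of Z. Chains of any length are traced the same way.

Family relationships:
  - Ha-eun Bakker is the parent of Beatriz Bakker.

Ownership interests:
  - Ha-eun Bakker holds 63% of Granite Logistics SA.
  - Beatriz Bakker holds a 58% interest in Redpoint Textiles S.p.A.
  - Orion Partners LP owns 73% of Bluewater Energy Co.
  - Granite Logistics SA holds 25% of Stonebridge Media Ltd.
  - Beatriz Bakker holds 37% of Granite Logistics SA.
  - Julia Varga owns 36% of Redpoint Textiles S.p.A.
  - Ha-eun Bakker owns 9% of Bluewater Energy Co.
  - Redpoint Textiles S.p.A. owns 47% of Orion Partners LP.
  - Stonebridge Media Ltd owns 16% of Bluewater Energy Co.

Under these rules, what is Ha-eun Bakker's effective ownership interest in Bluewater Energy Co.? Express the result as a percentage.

By parent–child attribution (R1), Ha-eun Bakker is treated as also owning Beatriz Bakker's interest in Granite Logistics SA, giving 63% + 37% = 100%.
By parent–child attribution (R1), Ha-eun Bakker is treated as owning Beatriz Bakker's 58% interest in Redpoint Textiles S.p.A.
Chain via Granite Logistics SA → Stonebridge Media Ltd (R3): 100% × 25% × 16% = 4% of Bluewater Energy Co.
Direct interest in Bluewater Energy Co: 9%.
Chain via Redpoint Textiles S.p.A. → Orion Partners LP (R3): 58% × 47% × 73% = 19.8998% of Bluewater Energy Co.
Aggregating (R2): 4% + 9% + 19.8998% = 32.8998%.

32.8998%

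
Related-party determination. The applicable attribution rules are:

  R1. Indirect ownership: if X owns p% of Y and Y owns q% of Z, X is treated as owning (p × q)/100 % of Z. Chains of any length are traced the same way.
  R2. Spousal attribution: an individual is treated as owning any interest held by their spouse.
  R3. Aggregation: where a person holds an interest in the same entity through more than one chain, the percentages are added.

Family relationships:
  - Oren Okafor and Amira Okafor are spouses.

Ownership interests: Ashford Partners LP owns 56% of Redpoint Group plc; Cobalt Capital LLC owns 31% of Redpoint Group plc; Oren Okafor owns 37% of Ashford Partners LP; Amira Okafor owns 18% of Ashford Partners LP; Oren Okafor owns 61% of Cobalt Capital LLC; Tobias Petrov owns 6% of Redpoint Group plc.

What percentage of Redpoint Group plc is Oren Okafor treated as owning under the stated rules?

49.71%

By spousal attribution (R2), Oren Okafor is treated as also owning Amira Okafor's interest in Ashford Partners LP, giving 37% + 18% = 55%.
Chain via Cobalt Capital LLC (R1): 61% × 31% = 18.91% of Redpoint Group plc.
Chain via Ashford Partners LP (R1): 55% × 56% = 30.8% of Redpoint Group plc.
Aggregating (R3): 18.91% + 30.8% = 49.71%.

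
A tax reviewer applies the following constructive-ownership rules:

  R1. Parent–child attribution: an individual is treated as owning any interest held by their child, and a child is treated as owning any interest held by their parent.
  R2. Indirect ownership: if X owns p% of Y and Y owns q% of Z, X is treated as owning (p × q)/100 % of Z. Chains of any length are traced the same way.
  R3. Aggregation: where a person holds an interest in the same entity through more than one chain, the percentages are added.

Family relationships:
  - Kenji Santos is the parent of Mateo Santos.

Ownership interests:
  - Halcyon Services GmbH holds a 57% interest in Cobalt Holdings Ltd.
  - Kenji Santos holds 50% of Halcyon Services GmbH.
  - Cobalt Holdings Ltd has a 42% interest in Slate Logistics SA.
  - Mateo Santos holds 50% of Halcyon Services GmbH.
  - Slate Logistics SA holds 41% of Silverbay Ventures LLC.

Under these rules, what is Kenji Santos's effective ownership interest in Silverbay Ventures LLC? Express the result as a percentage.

9.8154%

By parent–child attribution (R1), Kenji Santos is treated as also owning Mateo Santos's interest in Halcyon Services GmbH, giving 50% + 50% = 100%.
Chain via Halcyon Services GmbH → Cobalt Holdings Ltd → Slate Logistics SA (R2): 100% × 57% × 42% × 41% = 9.8154% of Silverbay Ventures LLC.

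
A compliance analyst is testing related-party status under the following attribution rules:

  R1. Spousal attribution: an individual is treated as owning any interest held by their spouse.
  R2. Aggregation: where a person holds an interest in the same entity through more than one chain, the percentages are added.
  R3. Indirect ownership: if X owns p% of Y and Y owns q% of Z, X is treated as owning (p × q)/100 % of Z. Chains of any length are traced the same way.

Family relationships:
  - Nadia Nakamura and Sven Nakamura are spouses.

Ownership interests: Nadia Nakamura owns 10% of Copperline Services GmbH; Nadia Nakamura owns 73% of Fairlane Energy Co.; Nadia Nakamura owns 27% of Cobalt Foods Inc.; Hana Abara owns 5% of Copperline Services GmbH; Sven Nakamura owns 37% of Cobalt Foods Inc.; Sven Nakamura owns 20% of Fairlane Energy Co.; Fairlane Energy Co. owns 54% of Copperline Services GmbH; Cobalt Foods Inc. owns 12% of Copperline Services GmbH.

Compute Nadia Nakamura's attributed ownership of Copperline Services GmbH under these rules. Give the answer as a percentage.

67.9%

By spousal attribution (R1), Nadia Nakamura is treated as also owning Sven Nakamura's interest in Cobalt Foods Inc, giving 27% + 37% = 64%.
By spousal attribution (R1), Nadia Nakamura is treated as also owning Sven Nakamura's interest in Fairlane Energy Co, giving 73% + 20% = 93%.
Chain via Cobalt Foods Inc. (R3): 64% × 12% = 7.68% of Copperline Services GmbH.
Chain via Fairlane Energy Co. (R3): 93% × 54% = 50.22% of Copperline Services GmbH.
Direct interest in Copperline Services GmbH: 10%.
Aggregating (R2): 7.68% + 50.22% + 10% = 67.9%.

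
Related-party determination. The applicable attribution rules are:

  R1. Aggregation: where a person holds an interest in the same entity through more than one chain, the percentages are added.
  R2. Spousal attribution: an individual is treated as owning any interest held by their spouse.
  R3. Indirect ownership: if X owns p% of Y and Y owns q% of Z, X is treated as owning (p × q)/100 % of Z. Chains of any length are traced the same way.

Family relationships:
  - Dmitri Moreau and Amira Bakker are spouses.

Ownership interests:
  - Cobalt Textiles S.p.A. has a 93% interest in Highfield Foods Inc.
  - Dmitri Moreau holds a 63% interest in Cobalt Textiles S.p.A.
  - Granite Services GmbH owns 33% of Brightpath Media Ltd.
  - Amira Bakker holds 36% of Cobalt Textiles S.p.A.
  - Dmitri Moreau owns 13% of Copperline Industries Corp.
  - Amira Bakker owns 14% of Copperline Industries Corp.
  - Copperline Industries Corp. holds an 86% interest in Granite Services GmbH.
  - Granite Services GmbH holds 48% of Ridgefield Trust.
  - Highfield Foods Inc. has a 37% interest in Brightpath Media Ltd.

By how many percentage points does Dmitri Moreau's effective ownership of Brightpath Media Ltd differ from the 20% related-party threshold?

By spousal attribution (R2), Dmitri Moreau is treated as also owning Amira Bakker's interest in Copperline Industries Corp, giving 13% + 14% = 27%.
By spousal attribution (R2), Dmitri Moreau is treated as also owning Amira Bakker's interest in Cobalt Textiles S.p.A, giving 63% + 36% = 99%.
Chain via Copperline Industries Corp. → Granite Services GmbH (R3): 27% × 86% × 33% = 7.6626% of Brightpath Media Ltd.
Chain via Cobalt Textiles S.p.A. → Highfield Foods Inc. (R3): 99% × 93% × 37% = 34.0659% of Brightpath Media Ltd.
Aggregating (R1): 7.6626% + 34.0659% = 41.7285%.
41.7285% exceeds the 20% threshold by 21.7285 percentage points.

21.7285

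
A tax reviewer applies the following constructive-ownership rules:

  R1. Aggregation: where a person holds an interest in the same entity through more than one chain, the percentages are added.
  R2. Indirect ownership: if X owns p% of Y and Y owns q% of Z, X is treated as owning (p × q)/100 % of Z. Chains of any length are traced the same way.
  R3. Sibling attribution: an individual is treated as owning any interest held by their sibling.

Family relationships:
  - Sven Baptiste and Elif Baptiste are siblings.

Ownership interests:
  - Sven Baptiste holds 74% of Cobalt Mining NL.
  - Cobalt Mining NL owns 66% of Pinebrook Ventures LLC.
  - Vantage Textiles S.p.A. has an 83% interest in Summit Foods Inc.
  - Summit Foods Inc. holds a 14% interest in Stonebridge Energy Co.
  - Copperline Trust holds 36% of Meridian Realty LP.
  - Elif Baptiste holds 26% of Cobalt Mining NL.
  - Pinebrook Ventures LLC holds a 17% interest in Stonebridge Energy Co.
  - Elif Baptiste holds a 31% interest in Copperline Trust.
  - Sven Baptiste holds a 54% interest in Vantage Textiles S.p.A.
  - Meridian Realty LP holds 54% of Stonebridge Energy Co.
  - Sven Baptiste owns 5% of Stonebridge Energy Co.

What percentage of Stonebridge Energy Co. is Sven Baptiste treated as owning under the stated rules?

By sibling attribution (R3), Sven Baptiste is treated as also owning Elif Baptiste's interest in Cobalt Mining NL, giving 74% + 26% = 100%.
By sibling attribution (R3), Sven Baptiste is treated as owning Elif Baptiste's 31% interest in Copperline Trust.
Chain via Vantage Textiles S.p.A. → Summit Foods Inc. (R2): 54% × 83% × 14% = 6.2748% of Stonebridge Energy Co.
Chain via Cobalt Mining NL → Pinebrook Ventures LLC (R2): 100% × 66% × 17% = 11.22% of Stonebridge Energy Co.
Direct interest in Stonebridge Energy Co: 5%.
Chain via Copperline Trust → Meridian Realty LP (R2): 31% × 36% × 54% = 6.0264% of Stonebridge Energy Co.
Aggregating (R1): 6.2748% + 11.22% + 5% + 6.0264% = 28.5212%.

28.5212%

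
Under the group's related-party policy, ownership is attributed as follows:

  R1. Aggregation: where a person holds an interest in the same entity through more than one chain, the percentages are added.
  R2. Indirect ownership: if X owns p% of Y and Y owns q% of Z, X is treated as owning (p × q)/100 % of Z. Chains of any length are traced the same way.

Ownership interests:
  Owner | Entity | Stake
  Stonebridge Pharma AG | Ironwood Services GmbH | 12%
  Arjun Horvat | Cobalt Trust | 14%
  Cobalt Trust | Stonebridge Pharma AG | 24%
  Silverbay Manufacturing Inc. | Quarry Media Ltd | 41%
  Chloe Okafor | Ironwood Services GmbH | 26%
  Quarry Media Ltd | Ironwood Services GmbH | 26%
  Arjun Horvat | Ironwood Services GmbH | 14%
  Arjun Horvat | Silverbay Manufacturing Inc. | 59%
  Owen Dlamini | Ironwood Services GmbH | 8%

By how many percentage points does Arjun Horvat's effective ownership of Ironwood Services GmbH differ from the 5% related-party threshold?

Chain via Silverbay Manufacturing Inc. → Quarry Media Ltd (R2): 59% × 41% × 26% = 6.2894% of Ironwood Services GmbH.
Chain via Cobalt Trust → Stonebridge Pharma AG (R2): 14% × 24% × 12% = 0.4032% of Ironwood Services GmbH.
Direct interest in Ironwood Services GmbH: 14%.
Aggregating (R1): 6.2894% + 0.4032% + 14% = 20.6926%.
20.6926% exceeds the 5% threshold by 15.6926 percentage points.

15.6926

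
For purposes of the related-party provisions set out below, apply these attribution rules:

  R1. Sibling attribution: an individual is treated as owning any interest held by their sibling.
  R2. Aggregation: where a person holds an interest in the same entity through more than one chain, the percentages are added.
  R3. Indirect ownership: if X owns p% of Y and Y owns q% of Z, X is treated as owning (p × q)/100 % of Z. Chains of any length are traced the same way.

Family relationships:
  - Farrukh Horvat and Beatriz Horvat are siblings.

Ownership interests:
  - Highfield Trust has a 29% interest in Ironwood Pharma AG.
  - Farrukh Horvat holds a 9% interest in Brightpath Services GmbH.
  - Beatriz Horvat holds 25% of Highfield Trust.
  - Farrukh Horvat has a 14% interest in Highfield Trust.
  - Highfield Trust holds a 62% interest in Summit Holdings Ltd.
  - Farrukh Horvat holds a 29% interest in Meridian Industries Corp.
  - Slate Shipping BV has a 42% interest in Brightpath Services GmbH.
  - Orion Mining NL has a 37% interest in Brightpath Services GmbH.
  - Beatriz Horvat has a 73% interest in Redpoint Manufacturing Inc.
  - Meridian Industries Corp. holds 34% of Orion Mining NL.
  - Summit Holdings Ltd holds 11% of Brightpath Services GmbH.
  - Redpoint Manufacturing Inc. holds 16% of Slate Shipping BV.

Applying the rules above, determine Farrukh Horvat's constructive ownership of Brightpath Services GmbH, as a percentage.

20.2136%

By sibling attribution (R1), Farrukh Horvat is treated as also owning Beatriz Horvat's interest in Highfield Trust, giving 14% + 25% = 39%.
By sibling attribution (R1), Farrukh Horvat is treated as owning Beatriz Horvat's 73% interest in Redpoint Manufacturing Inc.
Chain via Highfield Trust → Summit Holdings Ltd (R3): 39% × 62% × 11% = 2.6598% of Brightpath Services GmbH.
Chain via Meridian Industries Corp. → Orion Mining NL (R3): 29% × 34% × 37% = 3.6482% of Brightpath Services GmbH.
Direct interest in Brightpath Services GmbH: 9%.
Chain via Redpoint Manufacturing Inc. → Slate Shipping BV (R3): 73% × 16% × 42% = 4.9056% of Brightpath Services GmbH.
Aggregating (R2): 2.6598% + 3.6482% + 9% + 4.9056% = 20.2136%.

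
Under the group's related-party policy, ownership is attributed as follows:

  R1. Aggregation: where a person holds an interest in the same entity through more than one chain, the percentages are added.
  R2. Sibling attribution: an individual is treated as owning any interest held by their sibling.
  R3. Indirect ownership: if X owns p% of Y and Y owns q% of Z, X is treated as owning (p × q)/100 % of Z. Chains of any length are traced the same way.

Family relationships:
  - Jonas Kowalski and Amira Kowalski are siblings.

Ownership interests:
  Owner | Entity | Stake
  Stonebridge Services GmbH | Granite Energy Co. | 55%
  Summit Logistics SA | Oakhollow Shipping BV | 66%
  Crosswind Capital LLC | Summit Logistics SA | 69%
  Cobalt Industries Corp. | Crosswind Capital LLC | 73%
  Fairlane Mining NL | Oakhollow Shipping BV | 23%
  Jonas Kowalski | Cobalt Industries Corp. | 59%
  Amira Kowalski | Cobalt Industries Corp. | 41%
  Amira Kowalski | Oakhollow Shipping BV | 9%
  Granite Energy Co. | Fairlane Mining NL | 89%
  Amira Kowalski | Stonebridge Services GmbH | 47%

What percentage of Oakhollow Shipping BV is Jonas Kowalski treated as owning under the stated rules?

By sibling attribution (R2), Jonas Kowalski is treated as also owning Amira Kowalski's interest in Cobalt Industries Corp, giving 59% + 41% = 100%.
By sibling attribution (R2), Jonas Kowalski is treated as owning Amira Kowalski's 47% interest in Stonebridge Services GmbH.
By sibling attribution (R2), Jonas Kowalski is treated as owning Amira Kowalski's 9% interest in Oakhollow Shipping BV.
Chain via Cobalt Industries Corp. → Crosswind Capital LLC → Summit Logistics SA (R3): 100% × 73% × 69% × 66% = 33.2442% of Oakhollow Shipping BV.
Chain via Stonebridge Services GmbH → Granite Energy Co. → Fairlane Mining NL (R3): 47% × 55% × 89% × 23% = 5.291495% of Oakhollow Shipping BV.
Direct interest in Oakhollow Shipping BV: 9%.
Aggregating (R1): 33.2442% + 5.291495% + 9% = 47.535695%.

47.535695%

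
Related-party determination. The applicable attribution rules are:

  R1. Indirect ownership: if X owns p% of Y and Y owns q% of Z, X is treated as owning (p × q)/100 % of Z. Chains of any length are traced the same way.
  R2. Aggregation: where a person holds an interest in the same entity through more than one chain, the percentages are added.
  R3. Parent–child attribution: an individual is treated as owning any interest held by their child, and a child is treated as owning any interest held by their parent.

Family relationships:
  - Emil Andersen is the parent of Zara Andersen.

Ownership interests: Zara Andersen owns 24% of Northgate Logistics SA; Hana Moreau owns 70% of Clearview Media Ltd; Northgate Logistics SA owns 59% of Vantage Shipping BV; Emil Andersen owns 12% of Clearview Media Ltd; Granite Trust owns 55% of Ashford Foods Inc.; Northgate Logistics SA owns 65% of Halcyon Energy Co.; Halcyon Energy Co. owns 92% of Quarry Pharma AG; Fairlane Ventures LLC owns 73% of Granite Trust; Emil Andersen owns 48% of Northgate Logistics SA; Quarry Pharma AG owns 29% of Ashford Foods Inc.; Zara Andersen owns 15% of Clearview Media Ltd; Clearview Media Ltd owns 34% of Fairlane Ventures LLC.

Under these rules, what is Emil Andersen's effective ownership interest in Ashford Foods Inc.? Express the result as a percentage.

By parent–child attribution (R3), Emil Andersen is treated as also owning Zara Andersen's interest in Northgate Logistics SA, giving 48% + 24% = 72%.
By parent–child attribution (R3), Emil Andersen is treated as also owning Zara Andersen's interest in Clearview Media Ltd, giving 12% + 15% = 27%.
Chain via Northgate Logistics SA → Halcyon Energy Co. → Quarry Pharma AG (R1): 72% × 65% × 92% × 29% = 12.48624% of Ashford Foods Inc.
Chain via Clearview Media Ltd → Fairlane Ventures LLC → Granite Trust (R1): 27% × 34% × 73% × 55% = 3.68577% of Ashford Foods Inc.
Aggregating (R2): 12.48624% + 3.68577% = 16.17201%.

16.17201%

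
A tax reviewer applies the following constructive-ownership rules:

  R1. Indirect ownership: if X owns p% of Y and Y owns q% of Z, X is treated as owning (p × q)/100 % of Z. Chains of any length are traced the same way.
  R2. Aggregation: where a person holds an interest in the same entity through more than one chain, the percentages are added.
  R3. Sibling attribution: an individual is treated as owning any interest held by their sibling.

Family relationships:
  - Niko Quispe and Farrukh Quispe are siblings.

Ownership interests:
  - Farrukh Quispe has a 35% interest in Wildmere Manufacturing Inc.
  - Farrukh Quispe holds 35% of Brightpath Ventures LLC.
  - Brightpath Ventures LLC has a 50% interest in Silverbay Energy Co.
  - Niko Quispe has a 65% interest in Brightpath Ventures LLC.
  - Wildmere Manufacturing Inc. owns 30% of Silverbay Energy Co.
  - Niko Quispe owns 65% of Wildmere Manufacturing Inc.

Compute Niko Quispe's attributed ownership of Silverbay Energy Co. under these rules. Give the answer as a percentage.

80%

By sibling attribution (R3), Niko Quispe is treated as also owning Farrukh Quispe's interest in Brightpath Ventures LLC, giving 65% + 35% = 100%.
By sibling attribution (R3), Niko Quispe is treated as also owning Farrukh Quispe's interest in Wildmere Manufacturing Inc, giving 65% + 35% = 100%.
Chain via Brightpath Ventures LLC (R1): 100% × 50% = 50% of Silverbay Energy Co.
Chain via Wildmere Manufacturing Inc. (R1): 100% × 30% = 30% of Silverbay Energy Co.
Aggregating (R2): 50% + 30% = 80%.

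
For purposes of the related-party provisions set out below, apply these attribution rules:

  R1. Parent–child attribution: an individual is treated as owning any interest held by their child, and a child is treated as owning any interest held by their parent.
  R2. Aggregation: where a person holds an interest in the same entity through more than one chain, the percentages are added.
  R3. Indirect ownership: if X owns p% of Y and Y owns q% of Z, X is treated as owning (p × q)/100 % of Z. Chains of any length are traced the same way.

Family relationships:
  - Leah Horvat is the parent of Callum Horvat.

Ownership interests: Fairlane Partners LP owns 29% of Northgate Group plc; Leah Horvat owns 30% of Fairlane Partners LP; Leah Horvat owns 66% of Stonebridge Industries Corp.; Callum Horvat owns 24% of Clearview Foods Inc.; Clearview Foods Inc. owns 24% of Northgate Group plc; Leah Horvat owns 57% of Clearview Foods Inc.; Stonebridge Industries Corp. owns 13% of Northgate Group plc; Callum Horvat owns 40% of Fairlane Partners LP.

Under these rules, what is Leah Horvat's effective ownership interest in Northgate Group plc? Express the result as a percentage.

By parent–child attribution (R1), Leah Horvat is treated as also owning Callum Horvat's interest in Fairlane Partners LP, giving 30% + 40% = 70%.
By parent–child attribution (R1), Leah Horvat is treated as also owning Callum Horvat's interest in Clearview Foods Inc, giving 57% + 24% = 81%.
Chain via Stonebridge Industries Corp. (R3): 66% × 13% = 8.58% of Northgate Group plc.
Chain via Fairlane Partners LP (R3): 70% × 29% = 20.3% of Northgate Group plc.
Chain via Clearview Foods Inc. (R3): 81% × 24% = 19.44% of Northgate Group plc.
Aggregating (R2): 8.58% + 20.3% + 19.44% = 48.32%.

48.32%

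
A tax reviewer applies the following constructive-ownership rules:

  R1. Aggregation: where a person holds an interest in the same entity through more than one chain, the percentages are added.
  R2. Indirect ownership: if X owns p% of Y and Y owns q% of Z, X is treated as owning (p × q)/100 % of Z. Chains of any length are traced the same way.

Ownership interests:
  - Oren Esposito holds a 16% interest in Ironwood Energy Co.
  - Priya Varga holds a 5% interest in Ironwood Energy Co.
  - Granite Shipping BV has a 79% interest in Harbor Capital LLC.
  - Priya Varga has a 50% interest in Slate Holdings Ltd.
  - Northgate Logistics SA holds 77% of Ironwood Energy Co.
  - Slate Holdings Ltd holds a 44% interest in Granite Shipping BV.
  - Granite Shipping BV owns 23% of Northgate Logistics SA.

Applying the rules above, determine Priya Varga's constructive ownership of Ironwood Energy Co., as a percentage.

8.8962%

Chain via Slate Holdings Ltd → Granite Shipping BV → Northgate Logistics SA (R2): 50% × 44% × 23% × 77% = 3.8962% of Ironwood Energy Co.
Direct interest in Ironwood Energy Co: 5%.
Aggregating (R1): 3.8962% + 5% = 8.8962%.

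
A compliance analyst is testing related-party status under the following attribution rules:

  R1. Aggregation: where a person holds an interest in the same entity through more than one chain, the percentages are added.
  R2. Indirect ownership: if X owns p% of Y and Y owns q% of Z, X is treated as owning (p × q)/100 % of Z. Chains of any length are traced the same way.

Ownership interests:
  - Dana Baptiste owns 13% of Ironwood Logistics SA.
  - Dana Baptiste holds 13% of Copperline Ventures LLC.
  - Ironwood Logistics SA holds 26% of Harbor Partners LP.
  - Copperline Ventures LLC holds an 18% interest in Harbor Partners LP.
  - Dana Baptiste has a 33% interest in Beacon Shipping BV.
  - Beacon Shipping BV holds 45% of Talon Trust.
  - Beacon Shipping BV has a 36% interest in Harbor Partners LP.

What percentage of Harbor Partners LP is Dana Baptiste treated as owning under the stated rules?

Chain via Copperline Ventures LLC (R2): 13% × 18% = 2.34% of Harbor Partners LP.
Chain via Ironwood Logistics SA (R2): 13% × 26% = 3.38% of Harbor Partners LP.
Chain via Beacon Shipping BV (R2): 33% × 36% = 11.88% of Harbor Partners LP.
Aggregating (R1): 2.34% + 3.38% + 11.88% = 17.6%.

17.6%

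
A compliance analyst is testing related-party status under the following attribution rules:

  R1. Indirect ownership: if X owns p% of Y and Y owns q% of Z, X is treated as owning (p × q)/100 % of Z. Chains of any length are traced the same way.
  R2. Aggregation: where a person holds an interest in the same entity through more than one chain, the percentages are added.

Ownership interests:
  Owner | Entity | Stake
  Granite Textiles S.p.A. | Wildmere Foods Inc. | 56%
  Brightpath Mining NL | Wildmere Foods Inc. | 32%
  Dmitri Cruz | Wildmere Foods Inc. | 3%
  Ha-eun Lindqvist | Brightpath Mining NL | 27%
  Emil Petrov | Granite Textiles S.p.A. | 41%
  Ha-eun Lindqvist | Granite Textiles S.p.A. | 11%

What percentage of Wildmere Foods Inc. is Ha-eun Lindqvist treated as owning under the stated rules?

Chain via Granite Textiles S.p.A. (R1): 11% × 56% = 6.16% of Wildmere Foods Inc.
Chain via Brightpath Mining NL (R1): 27% × 32% = 8.64% of Wildmere Foods Inc.
Aggregating (R2): 6.16% + 8.64% = 14.8%.

14.8%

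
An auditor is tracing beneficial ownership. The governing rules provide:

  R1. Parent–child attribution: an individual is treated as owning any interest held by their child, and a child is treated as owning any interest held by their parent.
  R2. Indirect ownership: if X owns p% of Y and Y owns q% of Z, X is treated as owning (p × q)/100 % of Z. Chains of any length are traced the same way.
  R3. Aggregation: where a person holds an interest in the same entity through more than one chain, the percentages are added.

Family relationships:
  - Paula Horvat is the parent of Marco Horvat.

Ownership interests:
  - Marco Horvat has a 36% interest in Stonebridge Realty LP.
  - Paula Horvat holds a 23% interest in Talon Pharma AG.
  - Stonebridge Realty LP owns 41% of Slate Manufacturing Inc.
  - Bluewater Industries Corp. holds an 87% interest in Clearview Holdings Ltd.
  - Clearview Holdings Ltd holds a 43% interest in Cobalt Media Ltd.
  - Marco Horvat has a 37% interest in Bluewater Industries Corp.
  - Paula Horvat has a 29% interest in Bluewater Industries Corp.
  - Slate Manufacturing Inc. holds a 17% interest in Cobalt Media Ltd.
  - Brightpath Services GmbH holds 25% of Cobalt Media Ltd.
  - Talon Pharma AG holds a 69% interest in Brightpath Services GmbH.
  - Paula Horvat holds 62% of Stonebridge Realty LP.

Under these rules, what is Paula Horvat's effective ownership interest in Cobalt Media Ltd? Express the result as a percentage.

35.4887%

By parent–child attribution (R1), Paula Horvat is treated as also owning Marco Horvat's interest in Stonebridge Realty LP, giving 62% + 36% = 98%.
By parent–child attribution (R1), Paula Horvat is treated as also owning Marco Horvat's interest in Bluewater Industries Corp, giving 29% + 37% = 66%.
Chain via Stonebridge Realty LP → Slate Manufacturing Inc. (R2): 98% × 41% × 17% = 6.8306% of Cobalt Media Ltd.
Chain via Bluewater Industries Corp. → Clearview Holdings Ltd (R2): 66% × 87% × 43% = 24.6906% of Cobalt Media Ltd.
Chain via Talon Pharma AG → Brightpath Services GmbH (R2): 23% × 69% × 25% = 3.9675% of Cobalt Media Ltd.
Aggregating (R3): 6.8306% + 24.6906% + 3.9675% = 35.4887%.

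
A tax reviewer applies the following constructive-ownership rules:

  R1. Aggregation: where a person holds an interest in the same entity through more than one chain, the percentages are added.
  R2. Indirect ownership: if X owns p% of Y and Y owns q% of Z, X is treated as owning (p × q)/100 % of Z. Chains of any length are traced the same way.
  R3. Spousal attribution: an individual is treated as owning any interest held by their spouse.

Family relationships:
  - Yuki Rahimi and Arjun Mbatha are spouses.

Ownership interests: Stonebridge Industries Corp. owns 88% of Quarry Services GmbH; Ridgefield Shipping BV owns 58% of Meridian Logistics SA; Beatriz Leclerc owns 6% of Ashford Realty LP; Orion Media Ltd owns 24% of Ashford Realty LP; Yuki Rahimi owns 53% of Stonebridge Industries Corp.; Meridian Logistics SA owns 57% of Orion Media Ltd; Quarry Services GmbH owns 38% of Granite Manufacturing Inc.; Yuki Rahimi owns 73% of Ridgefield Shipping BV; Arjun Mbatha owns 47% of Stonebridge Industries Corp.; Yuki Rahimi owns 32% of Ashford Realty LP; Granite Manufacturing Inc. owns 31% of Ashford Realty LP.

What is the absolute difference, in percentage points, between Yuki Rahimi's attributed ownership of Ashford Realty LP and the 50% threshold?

1.841488

By spousal attribution (R3), Yuki Rahimi is treated as also owning Arjun Mbatha's interest in Stonebridge Industries Corp, giving 53% + 47% = 100%.
Chain via Ridgefield Shipping BV → Meridian Logistics SA → Orion Media Ltd (R2): 73% × 58% × 57% × 24% = 5.792112% of Ashford Realty LP.
Chain via Stonebridge Industries Corp. → Quarry Services GmbH → Granite Manufacturing Inc. (R2): 100% × 88% × 38% × 31% = 10.3664% of Ashford Realty LP.
Direct interest in Ashford Realty LP: 32%.
Aggregating (R1): 5.792112% + 10.3664% + 32% = 48.158512%.
48.158512% falls short of the 50% threshold by 1.841488 percentage points.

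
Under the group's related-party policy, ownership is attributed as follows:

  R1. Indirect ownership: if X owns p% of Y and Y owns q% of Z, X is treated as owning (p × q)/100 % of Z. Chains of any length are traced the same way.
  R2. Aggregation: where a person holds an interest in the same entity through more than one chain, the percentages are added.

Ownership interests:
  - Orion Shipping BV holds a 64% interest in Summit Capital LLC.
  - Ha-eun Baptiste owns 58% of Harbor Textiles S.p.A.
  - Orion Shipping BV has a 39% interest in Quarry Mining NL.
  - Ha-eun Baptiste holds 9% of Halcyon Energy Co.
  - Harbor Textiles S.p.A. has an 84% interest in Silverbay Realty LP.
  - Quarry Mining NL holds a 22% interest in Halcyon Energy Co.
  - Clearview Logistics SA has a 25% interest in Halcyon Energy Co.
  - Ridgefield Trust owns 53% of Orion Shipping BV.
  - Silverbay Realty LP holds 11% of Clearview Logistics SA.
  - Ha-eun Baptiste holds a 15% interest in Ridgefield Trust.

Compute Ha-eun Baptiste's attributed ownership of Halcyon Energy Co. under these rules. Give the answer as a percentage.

Chain via Ridgefield Trust → Orion Shipping BV → Quarry Mining NL (R1): 15% × 53% × 39% × 22% = 0.68211% of Halcyon Energy Co.
Chain via Harbor Textiles S.p.A. → Silverbay Realty LP → Clearview Logistics SA (R1): 58% × 84% × 11% × 25% = 1.3398% of Halcyon Energy Co.
Direct interest in Halcyon Energy Co: 9%.
Aggregating (R2): 0.68211% + 1.3398% + 9% = 11.02191%.

11.02191%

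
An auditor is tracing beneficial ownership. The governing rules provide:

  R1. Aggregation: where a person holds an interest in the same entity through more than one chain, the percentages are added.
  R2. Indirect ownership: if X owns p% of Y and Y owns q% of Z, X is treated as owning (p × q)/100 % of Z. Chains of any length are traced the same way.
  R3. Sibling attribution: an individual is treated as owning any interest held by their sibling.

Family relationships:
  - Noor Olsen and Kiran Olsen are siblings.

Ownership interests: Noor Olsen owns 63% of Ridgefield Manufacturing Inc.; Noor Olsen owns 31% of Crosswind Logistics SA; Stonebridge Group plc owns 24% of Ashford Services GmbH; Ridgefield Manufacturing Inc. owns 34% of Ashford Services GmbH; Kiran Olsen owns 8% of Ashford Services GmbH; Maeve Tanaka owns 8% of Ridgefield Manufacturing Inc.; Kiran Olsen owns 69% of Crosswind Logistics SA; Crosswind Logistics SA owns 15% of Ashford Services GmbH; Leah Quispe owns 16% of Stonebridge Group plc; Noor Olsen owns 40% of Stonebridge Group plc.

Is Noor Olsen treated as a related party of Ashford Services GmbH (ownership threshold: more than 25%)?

By sibling attribution (R3), Noor Olsen is treated as also owning Kiran Olsen's interest in Crosswind Logistics SA, giving 31% + 69% = 100%.
By sibling attribution (R3), Noor Olsen is treated as owning Kiran Olsen's 8% interest in Ashford Services GmbH.
Chain via Crosswind Logistics SA (R2): 100% × 15% = 15% of Ashford Services GmbH.
Chain via Stonebridge Group plc (R2): 40% × 24% = 9.6% of Ashford Services GmbH.
Chain via Ridgefield Manufacturing Inc. (R2): 63% × 34% = 21.42% of Ashford Services GmbH.
Direct interest in Ashford Services GmbH: 8%.
Aggregating (R1): 15% + 9.6% + 21.42% + 8% = 54.02%.
54.02% exceeds the 25% threshold, so Noor is a related party to Ashford Services GmbH.

Yes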